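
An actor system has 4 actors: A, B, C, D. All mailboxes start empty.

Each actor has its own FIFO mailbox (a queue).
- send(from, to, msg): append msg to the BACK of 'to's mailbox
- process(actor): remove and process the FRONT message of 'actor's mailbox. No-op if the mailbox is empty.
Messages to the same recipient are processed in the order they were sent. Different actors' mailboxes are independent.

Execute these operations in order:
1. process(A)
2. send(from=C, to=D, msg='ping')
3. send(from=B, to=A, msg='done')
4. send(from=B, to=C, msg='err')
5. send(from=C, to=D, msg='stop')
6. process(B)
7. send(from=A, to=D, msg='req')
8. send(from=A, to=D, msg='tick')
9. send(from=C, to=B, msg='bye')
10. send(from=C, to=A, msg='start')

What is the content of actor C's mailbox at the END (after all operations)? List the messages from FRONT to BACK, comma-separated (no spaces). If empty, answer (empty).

After 1 (process(A)): A:[] B:[] C:[] D:[]
After 2 (send(from=C, to=D, msg='ping')): A:[] B:[] C:[] D:[ping]
After 3 (send(from=B, to=A, msg='done')): A:[done] B:[] C:[] D:[ping]
After 4 (send(from=B, to=C, msg='err')): A:[done] B:[] C:[err] D:[ping]
After 5 (send(from=C, to=D, msg='stop')): A:[done] B:[] C:[err] D:[ping,stop]
After 6 (process(B)): A:[done] B:[] C:[err] D:[ping,stop]
After 7 (send(from=A, to=D, msg='req')): A:[done] B:[] C:[err] D:[ping,stop,req]
After 8 (send(from=A, to=D, msg='tick')): A:[done] B:[] C:[err] D:[ping,stop,req,tick]
After 9 (send(from=C, to=B, msg='bye')): A:[done] B:[bye] C:[err] D:[ping,stop,req,tick]
After 10 (send(from=C, to=A, msg='start')): A:[done,start] B:[bye] C:[err] D:[ping,stop,req,tick]

Answer: err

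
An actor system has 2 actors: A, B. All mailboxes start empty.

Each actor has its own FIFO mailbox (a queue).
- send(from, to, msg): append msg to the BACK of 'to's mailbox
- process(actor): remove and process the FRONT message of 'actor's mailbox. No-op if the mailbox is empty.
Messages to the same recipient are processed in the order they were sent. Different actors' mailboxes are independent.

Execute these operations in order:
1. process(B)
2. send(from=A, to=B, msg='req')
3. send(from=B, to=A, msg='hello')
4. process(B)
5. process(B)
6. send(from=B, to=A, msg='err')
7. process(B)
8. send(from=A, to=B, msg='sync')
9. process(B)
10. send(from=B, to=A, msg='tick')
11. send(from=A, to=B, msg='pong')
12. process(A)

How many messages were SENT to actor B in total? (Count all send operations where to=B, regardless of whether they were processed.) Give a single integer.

Answer: 3

Derivation:
After 1 (process(B)): A:[] B:[]
After 2 (send(from=A, to=B, msg='req')): A:[] B:[req]
After 3 (send(from=B, to=A, msg='hello')): A:[hello] B:[req]
After 4 (process(B)): A:[hello] B:[]
After 5 (process(B)): A:[hello] B:[]
After 6 (send(from=B, to=A, msg='err')): A:[hello,err] B:[]
After 7 (process(B)): A:[hello,err] B:[]
After 8 (send(from=A, to=B, msg='sync')): A:[hello,err] B:[sync]
After 9 (process(B)): A:[hello,err] B:[]
After 10 (send(from=B, to=A, msg='tick')): A:[hello,err,tick] B:[]
After 11 (send(from=A, to=B, msg='pong')): A:[hello,err,tick] B:[pong]
After 12 (process(A)): A:[err,tick] B:[pong]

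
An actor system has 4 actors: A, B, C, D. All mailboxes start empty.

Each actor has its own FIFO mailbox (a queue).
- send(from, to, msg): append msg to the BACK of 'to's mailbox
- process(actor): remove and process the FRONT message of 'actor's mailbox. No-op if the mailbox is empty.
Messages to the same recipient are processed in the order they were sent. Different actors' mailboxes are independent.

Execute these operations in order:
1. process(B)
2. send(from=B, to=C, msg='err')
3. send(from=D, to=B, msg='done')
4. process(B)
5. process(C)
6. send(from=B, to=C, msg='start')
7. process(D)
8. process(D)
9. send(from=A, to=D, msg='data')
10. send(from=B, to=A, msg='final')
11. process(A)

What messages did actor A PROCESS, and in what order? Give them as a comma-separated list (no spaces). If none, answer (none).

After 1 (process(B)): A:[] B:[] C:[] D:[]
After 2 (send(from=B, to=C, msg='err')): A:[] B:[] C:[err] D:[]
After 3 (send(from=D, to=B, msg='done')): A:[] B:[done] C:[err] D:[]
After 4 (process(B)): A:[] B:[] C:[err] D:[]
After 5 (process(C)): A:[] B:[] C:[] D:[]
After 6 (send(from=B, to=C, msg='start')): A:[] B:[] C:[start] D:[]
After 7 (process(D)): A:[] B:[] C:[start] D:[]
After 8 (process(D)): A:[] B:[] C:[start] D:[]
After 9 (send(from=A, to=D, msg='data')): A:[] B:[] C:[start] D:[data]
After 10 (send(from=B, to=A, msg='final')): A:[final] B:[] C:[start] D:[data]
After 11 (process(A)): A:[] B:[] C:[start] D:[data]

Answer: final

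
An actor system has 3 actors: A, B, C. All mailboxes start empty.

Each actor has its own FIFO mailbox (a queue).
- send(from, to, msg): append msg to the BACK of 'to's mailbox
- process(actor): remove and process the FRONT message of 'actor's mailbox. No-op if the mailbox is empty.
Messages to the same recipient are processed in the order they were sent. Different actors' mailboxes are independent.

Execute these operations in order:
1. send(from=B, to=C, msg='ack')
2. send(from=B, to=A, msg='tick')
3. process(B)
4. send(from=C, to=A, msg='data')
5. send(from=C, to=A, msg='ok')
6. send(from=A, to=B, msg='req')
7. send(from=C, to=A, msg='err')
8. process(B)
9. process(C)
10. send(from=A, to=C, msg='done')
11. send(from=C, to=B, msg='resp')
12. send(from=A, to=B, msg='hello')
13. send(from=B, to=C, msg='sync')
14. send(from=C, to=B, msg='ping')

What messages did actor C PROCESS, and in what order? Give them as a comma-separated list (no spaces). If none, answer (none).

Answer: ack

Derivation:
After 1 (send(from=B, to=C, msg='ack')): A:[] B:[] C:[ack]
After 2 (send(from=B, to=A, msg='tick')): A:[tick] B:[] C:[ack]
After 3 (process(B)): A:[tick] B:[] C:[ack]
After 4 (send(from=C, to=A, msg='data')): A:[tick,data] B:[] C:[ack]
After 5 (send(from=C, to=A, msg='ok')): A:[tick,data,ok] B:[] C:[ack]
After 6 (send(from=A, to=B, msg='req')): A:[tick,data,ok] B:[req] C:[ack]
After 7 (send(from=C, to=A, msg='err')): A:[tick,data,ok,err] B:[req] C:[ack]
After 8 (process(B)): A:[tick,data,ok,err] B:[] C:[ack]
After 9 (process(C)): A:[tick,data,ok,err] B:[] C:[]
After 10 (send(from=A, to=C, msg='done')): A:[tick,data,ok,err] B:[] C:[done]
After 11 (send(from=C, to=B, msg='resp')): A:[tick,data,ok,err] B:[resp] C:[done]
After 12 (send(from=A, to=B, msg='hello')): A:[tick,data,ok,err] B:[resp,hello] C:[done]
After 13 (send(from=B, to=C, msg='sync')): A:[tick,data,ok,err] B:[resp,hello] C:[done,sync]
After 14 (send(from=C, to=B, msg='ping')): A:[tick,data,ok,err] B:[resp,hello,ping] C:[done,sync]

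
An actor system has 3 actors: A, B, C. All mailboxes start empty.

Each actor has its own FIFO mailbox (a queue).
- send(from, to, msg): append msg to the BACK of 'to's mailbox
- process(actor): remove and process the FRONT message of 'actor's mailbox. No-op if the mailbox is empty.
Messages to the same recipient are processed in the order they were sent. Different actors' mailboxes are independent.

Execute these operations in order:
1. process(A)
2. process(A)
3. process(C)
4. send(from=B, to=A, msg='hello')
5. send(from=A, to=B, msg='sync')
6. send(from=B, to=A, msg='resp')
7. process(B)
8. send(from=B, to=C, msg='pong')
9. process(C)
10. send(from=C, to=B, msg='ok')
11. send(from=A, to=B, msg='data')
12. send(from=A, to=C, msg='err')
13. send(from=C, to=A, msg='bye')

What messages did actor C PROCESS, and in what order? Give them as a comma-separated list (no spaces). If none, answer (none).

After 1 (process(A)): A:[] B:[] C:[]
After 2 (process(A)): A:[] B:[] C:[]
After 3 (process(C)): A:[] B:[] C:[]
After 4 (send(from=B, to=A, msg='hello')): A:[hello] B:[] C:[]
After 5 (send(from=A, to=B, msg='sync')): A:[hello] B:[sync] C:[]
After 6 (send(from=B, to=A, msg='resp')): A:[hello,resp] B:[sync] C:[]
After 7 (process(B)): A:[hello,resp] B:[] C:[]
After 8 (send(from=B, to=C, msg='pong')): A:[hello,resp] B:[] C:[pong]
After 9 (process(C)): A:[hello,resp] B:[] C:[]
After 10 (send(from=C, to=B, msg='ok')): A:[hello,resp] B:[ok] C:[]
After 11 (send(from=A, to=B, msg='data')): A:[hello,resp] B:[ok,data] C:[]
After 12 (send(from=A, to=C, msg='err')): A:[hello,resp] B:[ok,data] C:[err]
After 13 (send(from=C, to=A, msg='bye')): A:[hello,resp,bye] B:[ok,data] C:[err]

Answer: pong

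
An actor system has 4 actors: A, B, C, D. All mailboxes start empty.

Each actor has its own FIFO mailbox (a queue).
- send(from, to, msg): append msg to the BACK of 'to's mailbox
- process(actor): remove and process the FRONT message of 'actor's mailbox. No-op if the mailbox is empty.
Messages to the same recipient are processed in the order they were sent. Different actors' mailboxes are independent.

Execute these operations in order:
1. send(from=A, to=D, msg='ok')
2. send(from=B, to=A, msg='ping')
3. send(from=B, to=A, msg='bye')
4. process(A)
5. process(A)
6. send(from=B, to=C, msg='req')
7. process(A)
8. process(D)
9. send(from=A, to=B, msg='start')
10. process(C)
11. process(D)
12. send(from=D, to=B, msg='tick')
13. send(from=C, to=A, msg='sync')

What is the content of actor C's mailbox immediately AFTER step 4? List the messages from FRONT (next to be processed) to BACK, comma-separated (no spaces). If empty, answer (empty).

After 1 (send(from=A, to=D, msg='ok')): A:[] B:[] C:[] D:[ok]
After 2 (send(from=B, to=A, msg='ping')): A:[ping] B:[] C:[] D:[ok]
After 3 (send(from=B, to=A, msg='bye')): A:[ping,bye] B:[] C:[] D:[ok]
After 4 (process(A)): A:[bye] B:[] C:[] D:[ok]

(empty)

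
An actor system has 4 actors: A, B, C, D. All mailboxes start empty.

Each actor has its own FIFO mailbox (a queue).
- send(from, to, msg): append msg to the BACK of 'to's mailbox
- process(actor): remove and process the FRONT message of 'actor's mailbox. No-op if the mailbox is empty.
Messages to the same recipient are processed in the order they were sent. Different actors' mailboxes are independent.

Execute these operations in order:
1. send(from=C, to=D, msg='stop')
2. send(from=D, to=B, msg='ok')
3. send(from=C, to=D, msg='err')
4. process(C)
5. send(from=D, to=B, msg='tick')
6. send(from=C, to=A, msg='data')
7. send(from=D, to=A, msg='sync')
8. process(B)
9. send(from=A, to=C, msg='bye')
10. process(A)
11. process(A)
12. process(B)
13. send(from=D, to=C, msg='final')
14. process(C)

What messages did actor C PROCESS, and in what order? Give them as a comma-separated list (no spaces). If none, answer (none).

Answer: bye

Derivation:
After 1 (send(from=C, to=D, msg='stop')): A:[] B:[] C:[] D:[stop]
After 2 (send(from=D, to=B, msg='ok')): A:[] B:[ok] C:[] D:[stop]
After 3 (send(from=C, to=D, msg='err')): A:[] B:[ok] C:[] D:[stop,err]
After 4 (process(C)): A:[] B:[ok] C:[] D:[stop,err]
After 5 (send(from=D, to=B, msg='tick')): A:[] B:[ok,tick] C:[] D:[stop,err]
After 6 (send(from=C, to=A, msg='data')): A:[data] B:[ok,tick] C:[] D:[stop,err]
After 7 (send(from=D, to=A, msg='sync')): A:[data,sync] B:[ok,tick] C:[] D:[stop,err]
After 8 (process(B)): A:[data,sync] B:[tick] C:[] D:[stop,err]
After 9 (send(from=A, to=C, msg='bye')): A:[data,sync] B:[tick] C:[bye] D:[stop,err]
After 10 (process(A)): A:[sync] B:[tick] C:[bye] D:[stop,err]
After 11 (process(A)): A:[] B:[tick] C:[bye] D:[stop,err]
After 12 (process(B)): A:[] B:[] C:[bye] D:[stop,err]
After 13 (send(from=D, to=C, msg='final')): A:[] B:[] C:[bye,final] D:[stop,err]
After 14 (process(C)): A:[] B:[] C:[final] D:[stop,err]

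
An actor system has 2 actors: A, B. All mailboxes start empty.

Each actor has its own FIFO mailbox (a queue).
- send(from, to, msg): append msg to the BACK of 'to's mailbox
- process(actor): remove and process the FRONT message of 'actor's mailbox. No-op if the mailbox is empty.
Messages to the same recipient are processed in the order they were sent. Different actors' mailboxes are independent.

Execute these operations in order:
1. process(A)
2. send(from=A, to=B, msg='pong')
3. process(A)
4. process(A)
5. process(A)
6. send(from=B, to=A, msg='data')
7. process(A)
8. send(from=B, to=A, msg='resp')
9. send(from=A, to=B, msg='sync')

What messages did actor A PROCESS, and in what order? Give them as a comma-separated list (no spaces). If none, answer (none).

Answer: data

Derivation:
After 1 (process(A)): A:[] B:[]
After 2 (send(from=A, to=B, msg='pong')): A:[] B:[pong]
After 3 (process(A)): A:[] B:[pong]
After 4 (process(A)): A:[] B:[pong]
After 5 (process(A)): A:[] B:[pong]
After 6 (send(from=B, to=A, msg='data')): A:[data] B:[pong]
After 7 (process(A)): A:[] B:[pong]
After 8 (send(from=B, to=A, msg='resp')): A:[resp] B:[pong]
After 9 (send(from=A, to=B, msg='sync')): A:[resp] B:[pong,sync]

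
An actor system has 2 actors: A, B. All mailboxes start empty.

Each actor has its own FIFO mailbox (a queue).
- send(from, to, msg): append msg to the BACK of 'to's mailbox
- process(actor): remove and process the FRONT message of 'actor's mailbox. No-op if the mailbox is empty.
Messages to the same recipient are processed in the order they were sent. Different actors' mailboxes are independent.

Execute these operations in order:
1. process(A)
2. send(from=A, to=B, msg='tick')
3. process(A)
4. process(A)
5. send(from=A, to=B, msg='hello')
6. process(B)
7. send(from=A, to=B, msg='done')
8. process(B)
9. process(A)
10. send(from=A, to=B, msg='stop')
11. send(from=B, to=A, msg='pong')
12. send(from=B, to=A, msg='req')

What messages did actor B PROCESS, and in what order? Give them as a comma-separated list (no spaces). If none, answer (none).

Answer: tick,hello

Derivation:
After 1 (process(A)): A:[] B:[]
After 2 (send(from=A, to=B, msg='tick')): A:[] B:[tick]
After 3 (process(A)): A:[] B:[tick]
After 4 (process(A)): A:[] B:[tick]
After 5 (send(from=A, to=B, msg='hello')): A:[] B:[tick,hello]
After 6 (process(B)): A:[] B:[hello]
After 7 (send(from=A, to=B, msg='done')): A:[] B:[hello,done]
After 8 (process(B)): A:[] B:[done]
After 9 (process(A)): A:[] B:[done]
After 10 (send(from=A, to=B, msg='stop')): A:[] B:[done,stop]
After 11 (send(from=B, to=A, msg='pong')): A:[pong] B:[done,stop]
After 12 (send(from=B, to=A, msg='req')): A:[pong,req] B:[done,stop]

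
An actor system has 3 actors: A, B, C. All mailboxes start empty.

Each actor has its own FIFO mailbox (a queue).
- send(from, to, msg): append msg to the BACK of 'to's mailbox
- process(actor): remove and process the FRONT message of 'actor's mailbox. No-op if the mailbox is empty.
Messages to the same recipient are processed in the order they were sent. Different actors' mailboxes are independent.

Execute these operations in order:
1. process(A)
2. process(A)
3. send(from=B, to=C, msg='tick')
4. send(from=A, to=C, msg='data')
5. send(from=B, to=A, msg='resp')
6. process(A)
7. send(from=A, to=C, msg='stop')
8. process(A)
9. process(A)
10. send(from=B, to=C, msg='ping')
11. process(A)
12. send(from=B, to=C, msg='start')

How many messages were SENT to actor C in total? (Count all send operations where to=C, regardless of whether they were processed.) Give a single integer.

Answer: 5

Derivation:
After 1 (process(A)): A:[] B:[] C:[]
After 2 (process(A)): A:[] B:[] C:[]
After 3 (send(from=B, to=C, msg='tick')): A:[] B:[] C:[tick]
After 4 (send(from=A, to=C, msg='data')): A:[] B:[] C:[tick,data]
After 5 (send(from=B, to=A, msg='resp')): A:[resp] B:[] C:[tick,data]
After 6 (process(A)): A:[] B:[] C:[tick,data]
After 7 (send(from=A, to=C, msg='stop')): A:[] B:[] C:[tick,data,stop]
After 8 (process(A)): A:[] B:[] C:[tick,data,stop]
After 9 (process(A)): A:[] B:[] C:[tick,data,stop]
After 10 (send(from=B, to=C, msg='ping')): A:[] B:[] C:[tick,data,stop,ping]
After 11 (process(A)): A:[] B:[] C:[tick,data,stop,ping]
After 12 (send(from=B, to=C, msg='start')): A:[] B:[] C:[tick,data,stop,ping,start]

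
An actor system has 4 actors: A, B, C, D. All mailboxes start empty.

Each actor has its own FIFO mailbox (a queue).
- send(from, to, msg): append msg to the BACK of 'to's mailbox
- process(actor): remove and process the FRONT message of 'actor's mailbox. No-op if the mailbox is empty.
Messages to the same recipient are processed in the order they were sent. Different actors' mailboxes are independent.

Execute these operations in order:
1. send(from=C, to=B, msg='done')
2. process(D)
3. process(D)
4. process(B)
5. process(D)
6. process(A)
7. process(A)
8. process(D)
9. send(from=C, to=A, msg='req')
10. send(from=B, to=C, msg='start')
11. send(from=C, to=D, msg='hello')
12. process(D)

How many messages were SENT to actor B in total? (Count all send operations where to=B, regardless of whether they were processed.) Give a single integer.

Answer: 1

Derivation:
After 1 (send(from=C, to=B, msg='done')): A:[] B:[done] C:[] D:[]
After 2 (process(D)): A:[] B:[done] C:[] D:[]
After 3 (process(D)): A:[] B:[done] C:[] D:[]
After 4 (process(B)): A:[] B:[] C:[] D:[]
After 5 (process(D)): A:[] B:[] C:[] D:[]
After 6 (process(A)): A:[] B:[] C:[] D:[]
After 7 (process(A)): A:[] B:[] C:[] D:[]
After 8 (process(D)): A:[] B:[] C:[] D:[]
After 9 (send(from=C, to=A, msg='req')): A:[req] B:[] C:[] D:[]
After 10 (send(from=B, to=C, msg='start')): A:[req] B:[] C:[start] D:[]
After 11 (send(from=C, to=D, msg='hello')): A:[req] B:[] C:[start] D:[hello]
After 12 (process(D)): A:[req] B:[] C:[start] D:[]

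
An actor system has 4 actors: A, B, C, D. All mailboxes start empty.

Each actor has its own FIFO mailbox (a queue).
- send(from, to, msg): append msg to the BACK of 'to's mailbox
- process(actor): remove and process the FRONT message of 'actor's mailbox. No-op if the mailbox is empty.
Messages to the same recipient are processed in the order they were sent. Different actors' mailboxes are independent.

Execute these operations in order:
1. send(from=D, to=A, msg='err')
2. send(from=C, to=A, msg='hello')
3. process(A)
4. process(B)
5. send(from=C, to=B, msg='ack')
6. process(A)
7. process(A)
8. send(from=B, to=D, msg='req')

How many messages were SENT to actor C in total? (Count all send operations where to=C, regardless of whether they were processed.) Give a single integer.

Answer: 0

Derivation:
After 1 (send(from=D, to=A, msg='err')): A:[err] B:[] C:[] D:[]
After 2 (send(from=C, to=A, msg='hello')): A:[err,hello] B:[] C:[] D:[]
After 3 (process(A)): A:[hello] B:[] C:[] D:[]
After 4 (process(B)): A:[hello] B:[] C:[] D:[]
After 5 (send(from=C, to=B, msg='ack')): A:[hello] B:[ack] C:[] D:[]
After 6 (process(A)): A:[] B:[ack] C:[] D:[]
After 7 (process(A)): A:[] B:[ack] C:[] D:[]
After 8 (send(from=B, to=D, msg='req')): A:[] B:[ack] C:[] D:[req]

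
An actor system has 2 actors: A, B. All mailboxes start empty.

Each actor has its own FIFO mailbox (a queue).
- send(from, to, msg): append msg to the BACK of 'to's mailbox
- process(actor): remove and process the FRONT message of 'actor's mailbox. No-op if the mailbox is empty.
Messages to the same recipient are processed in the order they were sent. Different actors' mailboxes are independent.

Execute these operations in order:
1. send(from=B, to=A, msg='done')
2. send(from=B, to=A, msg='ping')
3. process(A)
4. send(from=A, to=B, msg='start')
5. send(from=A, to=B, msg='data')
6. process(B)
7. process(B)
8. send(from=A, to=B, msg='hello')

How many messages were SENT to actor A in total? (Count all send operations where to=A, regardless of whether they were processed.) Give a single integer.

After 1 (send(from=B, to=A, msg='done')): A:[done] B:[]
After 2 (send(from=B, to=A, msg='ping')): A:[done,ping] B:[]
After 3 (process(A)): A:[ping] B:[]
After 4 (send(from=A, to=B, msg='start')): A:[ping] B:[start]
After 5 (send(from=A, to=B, msg='data')): A:[ping] B:[start,data]
After 6 (process(B)): A:[ping] B:[data]
After 7 (process(B)): A:[ping] B:[]
After 8 (send(from=A, to=B, msg='hello')): A:[ping] B:[hello]

Answer: 2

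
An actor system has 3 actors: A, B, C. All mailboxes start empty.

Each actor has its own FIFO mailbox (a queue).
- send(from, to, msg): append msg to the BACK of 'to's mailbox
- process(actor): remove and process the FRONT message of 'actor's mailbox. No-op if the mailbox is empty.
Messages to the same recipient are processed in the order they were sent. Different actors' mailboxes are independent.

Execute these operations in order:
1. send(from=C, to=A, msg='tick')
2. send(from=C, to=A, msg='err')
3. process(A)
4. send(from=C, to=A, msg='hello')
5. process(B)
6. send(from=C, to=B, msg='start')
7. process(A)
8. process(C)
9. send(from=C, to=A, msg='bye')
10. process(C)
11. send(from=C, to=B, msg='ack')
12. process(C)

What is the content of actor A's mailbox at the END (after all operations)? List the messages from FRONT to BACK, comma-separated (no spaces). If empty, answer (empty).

Answer: hello,bye

Derivation:
After 1 (send(from=C, to=A, msg='tick')): A:[tick] B:[] C:[]
After 2 (send(from=C, to=A, msg='err')): A:[tick,err] B:[] C:[]
After 3 (process(A)): A:[err] B:[] C:[]
After 4 (send(from=C, to=A, msg='hello')): A:[err,hello] B:[] C:[]
After 5 (process(B)): A:[err,hello] B:[] C:[]
After 6 (send(from=C, to=B, msg='start')): A:[err,hello] B:[start] C:[]
After 7 (process(A)): A:[hello] B:[start] C:[]
After 8 (process(C)): A:[hello] B:[start] C:[]
After 9 (send(from=C, to=A, msg='bye')): A:[hello,bye] B:[start] C:[]
After 10 (process(C)): A:[hello,bye] B:[start] C:[]
After 11 (send(from=C, to=B, msg='ack')): A:[hello,bye] B:[start,ack] C:[]
After 12 (process(C)): A:[hello,bye] B:[start,ack] C:[]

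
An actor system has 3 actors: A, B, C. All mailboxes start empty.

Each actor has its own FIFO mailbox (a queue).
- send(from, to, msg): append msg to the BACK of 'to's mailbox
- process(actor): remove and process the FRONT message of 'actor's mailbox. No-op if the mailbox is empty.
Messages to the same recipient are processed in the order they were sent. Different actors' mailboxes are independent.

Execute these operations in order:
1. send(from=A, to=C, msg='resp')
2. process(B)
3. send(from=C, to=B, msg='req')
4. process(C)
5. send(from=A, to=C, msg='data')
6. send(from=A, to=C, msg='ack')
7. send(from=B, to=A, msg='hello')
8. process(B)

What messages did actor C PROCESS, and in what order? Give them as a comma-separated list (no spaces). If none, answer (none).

Answer: resp

Derivation:
After 1 (send(from=A, to=C, msg='resp')): A:[] B:[] C:[resp]
After 2 (process(B)): A:[] B:[] C:[resp]
After 3 (send(from=C, to=B, msg='req')): A:[] B:[req] C:[resp]
After 4 (process(C)): A:[] B:[req] C:[]
After 5 (send(from=A, to=C, msg='data')): A:[] B:[req] C:[data]
After 6 (send(from=A, to=C, msg='ack')): A:[] B:[req] C:[data,ack]
After 7 (send(from=B, to=A, msg='hello')): A:[hello] B:[req] C:[data,ack]
After 8 (process(B)): A:[hello] B:[] C:[data,ack]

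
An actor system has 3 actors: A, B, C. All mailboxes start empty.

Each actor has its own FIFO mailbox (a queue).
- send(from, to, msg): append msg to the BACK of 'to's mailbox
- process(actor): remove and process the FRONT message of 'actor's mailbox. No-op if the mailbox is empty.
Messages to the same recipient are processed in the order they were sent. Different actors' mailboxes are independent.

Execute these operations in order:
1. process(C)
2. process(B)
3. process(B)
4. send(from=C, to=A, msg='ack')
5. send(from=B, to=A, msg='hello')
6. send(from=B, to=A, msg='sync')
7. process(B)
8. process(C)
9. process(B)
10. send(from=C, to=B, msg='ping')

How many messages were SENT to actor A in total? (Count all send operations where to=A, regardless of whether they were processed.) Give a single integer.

Answer: 3

Derivation:
After 1 (process(C)): A:[] B:[] C:[]
After 2 (process(B)): A:[] B:[] C:[]
After 3 (process(B)): A:[] B:[] C:[]
After 4 (send(from=C, to=A, msg='ack')): A:[ack] B:[] C:[]
After 5 (send(from=B, to=A, msg='hello')): A:[ack,hello] B:[] C:[]
After 6 (send(from=B, to=A, msg='sync')): A:[ack,hello,sync] B:[] C:[]
After 7 (process(B)): A:[ack,hello,sync] B:[] C:[]
After 8 (process(C)): A:[ack,hello,sync] B:[] C:[]
After 9 (process(B)): A:[ack,hello,sync] B:[] C:[]
After 10 (send(from=C, to=B, msg='ping')): A:[ack,hello,sync] B:[ping] C:[]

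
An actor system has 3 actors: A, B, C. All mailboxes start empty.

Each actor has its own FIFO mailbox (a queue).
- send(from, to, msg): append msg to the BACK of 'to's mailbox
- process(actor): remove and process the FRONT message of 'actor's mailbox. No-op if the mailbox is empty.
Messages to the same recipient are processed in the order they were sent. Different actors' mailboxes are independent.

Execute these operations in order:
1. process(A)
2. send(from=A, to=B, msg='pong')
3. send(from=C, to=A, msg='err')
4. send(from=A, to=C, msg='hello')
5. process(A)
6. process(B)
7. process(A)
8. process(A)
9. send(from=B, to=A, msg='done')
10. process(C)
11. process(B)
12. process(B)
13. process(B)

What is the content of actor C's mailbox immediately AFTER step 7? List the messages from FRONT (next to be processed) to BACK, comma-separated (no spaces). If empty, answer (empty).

After 1 (process(A)): A:[] B:[] C:[]
After 2 (send(from=A, to=B, msg='pong')): A:[] B:[pong] C:[]
After 3 (send(from=C, to=A, msg='err')): A:[err] B:[pong] C:[]
After 4 (send(from=A, to=C, msg='hello')): A:[err] B:[pong] C:[hello]
After 5 (process(A)): A:[] B:[pong] C:[hello]
After 6 (process(B)): A:[] B:[] C:[hello]
After 7 (process(A)): A:[] B:[] C:[hello]

hello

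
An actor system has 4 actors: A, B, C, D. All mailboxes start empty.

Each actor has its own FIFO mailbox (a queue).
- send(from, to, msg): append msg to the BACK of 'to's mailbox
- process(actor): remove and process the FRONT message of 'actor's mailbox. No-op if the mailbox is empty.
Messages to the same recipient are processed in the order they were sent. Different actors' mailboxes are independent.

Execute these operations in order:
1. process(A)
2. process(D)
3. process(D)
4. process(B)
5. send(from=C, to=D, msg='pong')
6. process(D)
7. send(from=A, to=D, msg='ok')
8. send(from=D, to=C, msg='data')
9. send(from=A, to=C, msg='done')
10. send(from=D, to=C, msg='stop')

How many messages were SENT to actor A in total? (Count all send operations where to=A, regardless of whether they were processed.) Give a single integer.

After 1 (process(A)): A:[] B:[] C:[] D:[]
After 2 (process(D)): A:[] B:[] C:[] D:[]
After 3 (process(D)): A:[] B:[] C:[] D:[]
After 4 (process(B)): A:[] B:[] C:[] D:[]
After 5 (send(from=C, to=D, msg='pong')): A:[] B:[] C:[] D:[pong]
After 6 (process(D)): A:[] B:[] C:[] D:[]
After 7 (send(from=A, to=D, msg='ok')): A:[] B:[] C:[] D:[ok]
After 8 (send(from=D, to=C, msg='data')): A:[] B:[] C:[data] D:[ok]
After 9 (send(from=A, to=C, msg='done')): A:[] B:[] C:[data,done] D:[ok]
After 10 (send(from=D, to=C, msg='stop')): A:[] B:[] C:[data,done,stop] D:[ok]

Answer: 0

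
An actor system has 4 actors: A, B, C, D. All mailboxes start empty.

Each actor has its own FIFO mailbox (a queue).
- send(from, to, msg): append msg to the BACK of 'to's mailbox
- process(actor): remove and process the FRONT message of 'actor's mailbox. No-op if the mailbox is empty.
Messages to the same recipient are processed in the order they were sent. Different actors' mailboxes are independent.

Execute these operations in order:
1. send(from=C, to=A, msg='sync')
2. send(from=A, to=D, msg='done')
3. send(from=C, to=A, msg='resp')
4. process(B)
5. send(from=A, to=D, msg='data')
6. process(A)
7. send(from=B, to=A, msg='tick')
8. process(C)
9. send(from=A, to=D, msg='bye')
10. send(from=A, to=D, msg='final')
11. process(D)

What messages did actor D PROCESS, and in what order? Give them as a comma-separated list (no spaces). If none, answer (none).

Answer: done

Derivation:
After 1 (send(from=C, to=A, msg='sync')): A:[sync] B:[] C:[] D:[]
After 2 (send(from=A, to=D, msg='done')): A:[sync] B:[] C:[] D:[done]
After 3 (send(from=C, to=A, msg='resp')): A:[sync,resp] B:[] C:[] D:[done]
After 4 (process(B)): A:[sync,resp] B:[] C:[] D:[done]
After 5 (send(from=A, to=D, msg='data')): A:[sync,resp] B:[] C:[] D:[done,data]
After 6 (process(A)): A:[resp] B:[] C:[] D:[done,data]
After 7 (send(from=B, to=A, msg='tick')): A:[resp,tick] B:[] C:[] D:[done,data]
After 8 (process(C)): A:[resp,tick] B:[] C:[] D:[done,data]
After 9 (send(from=A, to=D, msg='bye')): A:[resp,tick] B:[] C:[] D:[done,data,bye]
After 10 (send(from=A, to=D, msg='final')): A:[resp,tick] B:[] C:[] D:[done,data,bye,final]
After 11 (process(D)): A:[resp,tick] B:[] C:[] D:[data,bye,final]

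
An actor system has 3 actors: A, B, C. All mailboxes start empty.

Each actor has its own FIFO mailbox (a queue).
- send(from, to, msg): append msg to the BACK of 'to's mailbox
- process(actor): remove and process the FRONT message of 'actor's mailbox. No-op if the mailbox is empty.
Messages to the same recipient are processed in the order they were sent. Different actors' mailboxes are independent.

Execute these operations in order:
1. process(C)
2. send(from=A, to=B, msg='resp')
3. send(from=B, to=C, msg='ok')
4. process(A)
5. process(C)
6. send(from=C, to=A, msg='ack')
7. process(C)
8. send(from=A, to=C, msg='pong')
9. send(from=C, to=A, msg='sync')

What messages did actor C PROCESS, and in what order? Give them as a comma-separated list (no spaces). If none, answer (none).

After 1 (process(C)): A:[] B:[] C:[]
After 2 (send(from=A, to=B, msg='resp')): A:[] B:[resp] C:[]
After 3 (send(from=B, to=C, msg='ok')): A:[] B:[resp] C:[ok]
After 4 (process(A)): A:[] B:[resp] C:[ok]
After 5 (process(C)): A:[] B:[resp] C:[]
After 6 (send(from=C, to=A, msg='ack')): A:[ack] B:[resp] C:[]
After 7 (process(C)): A:[ack] B:[resp] C:[]
After 8 (send(from=A, to=C, msg='pong')): A:[ack] B:[resp] C:[pong]
After 9 (send(from=C, to=A, msg='sync')): A:[ack,sync] B:[resp] C:[pong]

Answer: ok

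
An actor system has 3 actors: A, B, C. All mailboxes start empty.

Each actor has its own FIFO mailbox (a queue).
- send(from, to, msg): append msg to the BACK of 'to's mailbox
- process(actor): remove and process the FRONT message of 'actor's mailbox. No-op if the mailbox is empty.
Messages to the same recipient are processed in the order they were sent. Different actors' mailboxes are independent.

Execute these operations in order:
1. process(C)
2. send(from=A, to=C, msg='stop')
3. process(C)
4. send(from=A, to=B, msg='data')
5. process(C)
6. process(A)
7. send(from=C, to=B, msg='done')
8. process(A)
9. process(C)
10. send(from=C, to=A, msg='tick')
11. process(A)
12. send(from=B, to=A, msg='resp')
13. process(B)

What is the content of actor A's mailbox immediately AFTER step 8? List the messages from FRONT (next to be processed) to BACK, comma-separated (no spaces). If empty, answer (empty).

After 1 (process(C)): A:[] B:[] C:[]
After 2 (send(from=A, to=C, msg='stop')): A:[] B:[] C:[stop]
After 3 (process(C)): A:[] B:[] C:[]
After 4 (send(from=A, to=B, msg='data')): A:[] B:[data] C:[]
After 5 (process(C)): A:[] B:[data] C:[]
After 6 (process(A)): A:[] B:[data] C:[]
After 7 (send(from=C, to=B, msg='done')): A:[] B:[data,done] C:[]
After 8 (process(A)): A:[] B:[data,done] C:[]

(empty)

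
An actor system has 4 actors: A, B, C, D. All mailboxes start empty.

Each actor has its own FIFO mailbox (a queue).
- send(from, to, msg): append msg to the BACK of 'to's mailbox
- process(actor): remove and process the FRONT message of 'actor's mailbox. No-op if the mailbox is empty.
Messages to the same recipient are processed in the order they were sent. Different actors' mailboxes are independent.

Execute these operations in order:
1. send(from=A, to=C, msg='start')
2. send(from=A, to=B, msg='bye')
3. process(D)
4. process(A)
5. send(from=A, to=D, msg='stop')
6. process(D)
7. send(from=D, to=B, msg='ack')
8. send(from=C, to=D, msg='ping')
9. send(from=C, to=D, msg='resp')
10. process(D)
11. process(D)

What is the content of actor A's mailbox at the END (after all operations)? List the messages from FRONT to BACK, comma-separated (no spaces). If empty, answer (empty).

Answer: (empty)

Derivation:
After 1 (send(from=A, to=C, msg='start')): A:[] B:[] C:[start] D:[]
After 2 (send(from=A, to=B, msg='bye')): A:[] B:[bye] C:[start] D:[]
After 3 (process(D)): A:[] B:[bye] C:[start] D:[]
After 4 (process(A)): A:[] B:[bye] C:[start] D:[]
After 5 (send(from=A, to=D, msg='stop')): A:[] B:[bye] C:[start] D:[stop]
After 6 (process(D)): A:[] B:[bye] C:[start] D:[]
After 7 (send(from=D, to=B, msg='ack')): A:[] B:[bye,ack] C:[start] D:[]
After 8 (send(from=C, to=D, msg='ping')): A:[] B:[bye,ack] C:[start] D:[ping]
After 9 (send(from=C, to=D, msg='resp')): A:[] B:[bye,ack] C:[start] D:[ping,resp]
After 10 (process(D)): A:[] B:[bye,ack] C:[start] D:[resp]
After 11 (process(D)): A:[] B:[bye,ack] C:[start] D:[]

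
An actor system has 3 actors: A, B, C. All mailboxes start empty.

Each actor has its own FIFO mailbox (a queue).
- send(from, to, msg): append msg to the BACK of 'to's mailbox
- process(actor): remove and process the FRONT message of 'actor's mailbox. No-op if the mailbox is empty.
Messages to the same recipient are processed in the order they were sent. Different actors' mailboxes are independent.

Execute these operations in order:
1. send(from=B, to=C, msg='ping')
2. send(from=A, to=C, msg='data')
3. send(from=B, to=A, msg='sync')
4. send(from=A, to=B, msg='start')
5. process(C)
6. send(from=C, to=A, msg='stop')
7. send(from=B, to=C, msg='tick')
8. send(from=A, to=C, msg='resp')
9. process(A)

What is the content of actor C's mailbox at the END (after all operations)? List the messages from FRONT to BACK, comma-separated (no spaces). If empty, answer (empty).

Answer: data,tick,resp

Derivation:
After 1 (send(from=B, to=C, msg='ping')): A:[] B:[] C:[ping]
After 2 (send(from=A, to=C, msg='data')): A:[] B:[] C:[ping,data]
After 3 (send(from=B, to=A, msg='sync')): A:[sync] B:[] C:[ping,data]
After 4 (send(from=A, to=B, msg='start')): A:[sync] B:[start] C:[ping,data]
After 5 (process(C)): A:[sync] B:[start] C:[data]
After 6 (send(from=C, to=A, msg='stop')): A:[sync,stop] B:[start] C:[data]
After 7 (send(from=B, to=C, msg='tick')): A:[sync,stop] B:[start] C:[data,tick]
After 8 (send(from=A, to=C, msg='resp')): A:[sync,stop] B:[start] C:[data,tick,resp]
After 9 (process(A)): A:[stop] B:[start] C:[data,tick,resp]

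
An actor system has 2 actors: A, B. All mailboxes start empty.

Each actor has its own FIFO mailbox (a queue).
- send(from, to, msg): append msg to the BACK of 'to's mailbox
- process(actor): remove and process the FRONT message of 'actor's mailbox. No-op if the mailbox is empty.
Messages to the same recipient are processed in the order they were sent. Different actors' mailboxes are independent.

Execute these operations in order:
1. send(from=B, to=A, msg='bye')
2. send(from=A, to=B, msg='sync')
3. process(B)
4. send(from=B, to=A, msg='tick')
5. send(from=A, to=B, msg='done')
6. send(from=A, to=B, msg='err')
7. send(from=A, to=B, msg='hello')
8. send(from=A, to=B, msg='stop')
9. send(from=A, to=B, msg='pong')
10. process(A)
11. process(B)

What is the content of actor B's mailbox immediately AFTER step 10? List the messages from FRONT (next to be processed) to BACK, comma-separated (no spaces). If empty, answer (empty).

After 1 (send(from=B, to=A, msg='bye')): A:[bye] B:[]
After 2 (send(from=A, to=B, msg='sync')): A:[bye] B:[sync]
After 3 (process(B)): A:[bye] B:[]
After 4 (send(from=B, to=A, msg='tick')): A:[bye,tick] B:[]
After 5 (send(from=A, to=B, msg='done')): A:[bye,tick] B:[done]
After 6 (send(from=A, to=B, msg='err')): A:[bye,tick] B:[done,err]
After 7 (send(from=A, to=B, msg='hello')): A:[bye,tick] B:[done,err,hello]
After 8 (send(from=A, to=B, msg='stop')): A:[bye,tick] B:[done,err,hello,stop]
After 9 (send(from=A, to=B, msg='pong')): A:[bye,tick] B:[done,err,hello,stop,pong]
After 10 (process(A)): A:[tick] B:[done,err,hello,stop,pong]

done,err,hello,stop,pong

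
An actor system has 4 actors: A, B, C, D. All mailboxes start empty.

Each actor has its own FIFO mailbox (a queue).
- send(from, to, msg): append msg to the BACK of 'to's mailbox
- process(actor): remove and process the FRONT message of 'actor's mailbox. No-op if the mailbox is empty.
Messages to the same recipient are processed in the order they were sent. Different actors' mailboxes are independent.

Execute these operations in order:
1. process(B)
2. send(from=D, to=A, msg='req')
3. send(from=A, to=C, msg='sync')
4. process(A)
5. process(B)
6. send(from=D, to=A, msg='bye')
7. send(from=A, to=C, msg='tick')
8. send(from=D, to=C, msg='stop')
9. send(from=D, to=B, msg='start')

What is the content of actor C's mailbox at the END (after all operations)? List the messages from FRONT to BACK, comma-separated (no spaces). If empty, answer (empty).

Answer: sync,tick,stop

Derivation:
After 1 (process(B)): A:[] B:[] C:[] D:[]
After 2 (send(from=D, to=A, msg='req')): A:[req] B:[] C:[] D:[]
After 3 (send(from=A, to=C, msg='sync')): A:[req] B:[] C:[sync] D:[]
After 4 (process(A)): A:[] B:[] C:[sync] D:[]
After 5 (process(B)): A:[] B:[] C:[sync] D:[]
After 6 (send(from=D, to=A, msg='bye')): A:[bye] B:[] C:[sync] D:[]
After 7 (send(from=A, to=C, msg='tick')): A:[bye] B:[] C:[sync,tick] D:[]
After 8 (send(from=D, to=C, msg='stop')): A:[bye] B:[] C:[sync,tick,stop] D:[]
After 9 (send(from=D, to=B, msg='start')): A:[bye] B:[start] C:[sync,tick,stop] D:[]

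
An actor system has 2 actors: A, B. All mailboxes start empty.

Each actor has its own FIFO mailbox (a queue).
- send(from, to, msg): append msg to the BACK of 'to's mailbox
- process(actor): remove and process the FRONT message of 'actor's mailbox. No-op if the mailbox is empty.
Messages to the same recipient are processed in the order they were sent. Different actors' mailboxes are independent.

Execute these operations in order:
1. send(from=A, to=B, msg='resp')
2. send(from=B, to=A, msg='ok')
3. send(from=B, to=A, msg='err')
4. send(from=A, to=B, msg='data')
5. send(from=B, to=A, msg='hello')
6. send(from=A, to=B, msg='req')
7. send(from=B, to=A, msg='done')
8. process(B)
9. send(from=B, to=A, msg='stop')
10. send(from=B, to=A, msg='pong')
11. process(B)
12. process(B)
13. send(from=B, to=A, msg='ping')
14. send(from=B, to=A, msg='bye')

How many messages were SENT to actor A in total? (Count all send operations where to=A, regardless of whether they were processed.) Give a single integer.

Answer: 8

Derivation:
After 1 (send(from=A, to=B, msg='resp')): A:[] B:[resp]
After 2 (send(from=B, to=A, msg='ok')): A:[ok] B:[resp]
After 3 (send(from=B, to=A, msg='err')): A:[ok,err] B:[resp]
After 4 (send(from=A, to=B, msg='data')): A:[ok,err] B:[resp,data]
After 5 (send(from=B, to=A, msg='hello')): A:[ok,err,hello] B:[resp,data]
After 6 (send(from=A, to=B, msg='req')): A:[ok,err,hello] B:[resp,data,req]
After 7 (send(from=B, to=A, msg='done')): A:[ok,err,hello,done] B:[resp,data,req]
After 8 (process(B)): A:[ok,err,hello,done] B:[data,req]
After 9 (send(from=B, to=A, msg='stop')): A:[ok,err,hello,done,stop] B:[data,req]
After 10 (send(from=B, to=A, msg='pong')): A:[ok,err,hello,done,stop,pong] B:[data,req]
After 11 (process(B)): A:[ok,err,hello,done,stop,pong] B:[req]
After 12 (process(B)): A:[ok,err,hello,done,stop,pong] B:[]
After 13 (send(from=B, to=A, msg='ping')): A:[ok,err,hello,done,stop,pong,ping] B:[]
After 14 (send(from=B, to=A, msg='bye')): A:[ok,err,hello,done,stop,pong,ping,bye] B:[]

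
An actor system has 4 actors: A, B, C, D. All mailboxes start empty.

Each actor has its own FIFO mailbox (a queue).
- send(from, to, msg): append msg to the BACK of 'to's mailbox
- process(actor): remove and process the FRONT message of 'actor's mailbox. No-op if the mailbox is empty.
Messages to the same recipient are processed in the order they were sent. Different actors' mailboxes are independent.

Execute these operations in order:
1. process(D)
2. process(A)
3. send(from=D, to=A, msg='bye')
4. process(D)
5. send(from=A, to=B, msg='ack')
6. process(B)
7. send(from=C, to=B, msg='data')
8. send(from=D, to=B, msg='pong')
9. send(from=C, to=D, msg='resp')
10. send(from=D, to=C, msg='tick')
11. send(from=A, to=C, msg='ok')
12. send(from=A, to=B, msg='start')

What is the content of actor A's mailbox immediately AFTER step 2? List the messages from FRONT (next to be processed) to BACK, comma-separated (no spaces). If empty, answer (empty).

After 1 (process(D)): A:[] B:[] C:[] D:[]
After 2 (process(A)): A:[] B:[] C:[] D:[]

(empty)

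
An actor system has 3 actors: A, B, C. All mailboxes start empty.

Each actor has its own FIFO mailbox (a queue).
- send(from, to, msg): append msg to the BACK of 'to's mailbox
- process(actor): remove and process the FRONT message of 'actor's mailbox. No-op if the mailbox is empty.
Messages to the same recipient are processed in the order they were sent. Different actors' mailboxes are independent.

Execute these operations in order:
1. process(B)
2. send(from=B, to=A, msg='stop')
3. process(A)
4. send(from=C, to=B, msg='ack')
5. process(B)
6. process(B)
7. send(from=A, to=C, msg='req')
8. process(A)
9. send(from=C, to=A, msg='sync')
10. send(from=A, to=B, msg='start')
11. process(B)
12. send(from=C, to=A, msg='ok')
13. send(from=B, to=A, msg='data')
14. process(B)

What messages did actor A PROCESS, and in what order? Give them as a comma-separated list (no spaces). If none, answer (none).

After 1 (process(B)): A:[] B:[] C:[]
After 2 (send(from=B, to=A, msg='stop')): A:[stop] B:[] C:[]
After 3 (process(A)): A:[] B:[] C:[]
After 4 (send(from=C, to=B, msg='ack')): A:[] B:[ack] C:[]
After 5 (process(B)): A:[] B:[] C:[]
After 6 (process(B)): A:[] B:[] C:[]
After 7 (send(from=A, to=C, msg='req')): A:[] B:[] C:[req]
After 8 (process(A)): A:[] B:[] C:[req]
After 9 (send(from=C, to=A, msg='sync')): A:[sync] B:[] C:[req]
After 10 (send(from=A, to=B, msg='start')): A:[sync] B:[start] C:[req]
After 11 (process(B)): A:[sync] B:[] C:[req]
After 12 (send(from=C, to=A, msg='ok')): A:[sync,ok] B:[] C:[req]
After 13 (send(from=B, to=A, msg='data')): A:[sync,ok,data] B:[] C:[req]
After 14 (process(B)): A:[sync,ok,data] B:[] C:[req]

Answer: stop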